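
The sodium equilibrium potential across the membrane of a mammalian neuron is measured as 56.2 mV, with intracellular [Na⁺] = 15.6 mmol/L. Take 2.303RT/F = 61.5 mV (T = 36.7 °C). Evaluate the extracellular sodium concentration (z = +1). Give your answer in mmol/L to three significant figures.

Nernst: E = (61.5/1) · log₁₀([out]/[in]), so log₁₀([out]/[in]) = 56.2 × 1 / 61.5 = 0.9138.
[out]/[in] = 10^(0.9138) = 8.2.
[out] = 8.2 × 15.6 = 127.9 mmol/L.

128 mmol/L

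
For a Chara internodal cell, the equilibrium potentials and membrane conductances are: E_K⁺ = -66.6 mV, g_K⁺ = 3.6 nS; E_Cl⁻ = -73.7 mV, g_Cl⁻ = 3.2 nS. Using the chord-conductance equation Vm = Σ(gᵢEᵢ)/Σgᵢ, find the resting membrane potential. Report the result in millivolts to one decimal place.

Σ gᵢEᵢ = 3.6·(-66.6) + 3.2·(-73.7) = -475.60
Σ gᵢ = 3.6 + 3.2 = 6.8
Vm = -475.60 / 6.8 = -69.94 mV

-69.9 mV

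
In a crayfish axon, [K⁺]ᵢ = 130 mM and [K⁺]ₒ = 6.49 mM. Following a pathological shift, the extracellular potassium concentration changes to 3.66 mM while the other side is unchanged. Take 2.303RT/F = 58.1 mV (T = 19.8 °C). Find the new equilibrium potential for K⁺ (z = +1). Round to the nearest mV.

-90 mV

After the shift: [K⁺]_out = 3.66, [K⁺]_in = 130 mM.
E_new = (58.1/1)·log₁₀(3.66/130) = 58.10 · (-1.5505) = -90.08 mV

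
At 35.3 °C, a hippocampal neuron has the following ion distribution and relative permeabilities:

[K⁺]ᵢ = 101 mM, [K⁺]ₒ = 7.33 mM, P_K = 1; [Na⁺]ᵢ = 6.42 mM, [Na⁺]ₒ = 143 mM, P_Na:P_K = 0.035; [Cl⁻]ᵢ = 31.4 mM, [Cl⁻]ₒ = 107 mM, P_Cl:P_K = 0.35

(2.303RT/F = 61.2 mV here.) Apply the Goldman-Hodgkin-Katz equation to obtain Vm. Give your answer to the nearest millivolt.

-47 mV

Vm = 61.2 · log₁₀[(Σ P·[cation]ₒ + Σ P·[anion]ᵢ) / (Σ P·[cation]ᵢ + Σ P·[anion]ₒ)]
Numerator = 1×7.33 + 0.035×143 + 0.35×31.4 = 23.32
Denominator = 1×101 + 0.035×6.42 + 0.35×107 = 138.7
Vm = 61.2 · log₁₀(0.1682) = 61.2 × (-0.7742) = -47.38 mV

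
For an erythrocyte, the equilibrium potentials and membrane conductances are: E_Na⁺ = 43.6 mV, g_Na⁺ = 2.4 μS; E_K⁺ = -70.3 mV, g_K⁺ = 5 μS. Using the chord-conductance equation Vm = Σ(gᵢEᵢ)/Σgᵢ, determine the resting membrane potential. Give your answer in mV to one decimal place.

Σ gᵢEᵢ = 2.4·(43.6) + 5·(-70.3) = -246.86
Σ gᵢ = 2.4 + 5 = 7.4
Vm = -246.86 / 7.4 = -33.36 mV

-33.4 mV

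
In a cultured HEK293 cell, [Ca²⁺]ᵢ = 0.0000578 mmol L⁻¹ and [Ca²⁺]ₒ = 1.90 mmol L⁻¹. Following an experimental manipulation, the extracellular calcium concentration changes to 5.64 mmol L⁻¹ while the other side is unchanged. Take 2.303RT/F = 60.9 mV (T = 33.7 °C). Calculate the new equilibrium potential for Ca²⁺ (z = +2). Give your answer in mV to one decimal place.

151.9 mV

After the shift: [Ca²⁺]_out = 5.64, [Ca²⁺]_in = 0.0000578 mmol L⁻¹.
E_new = (60.9/2)·log₁₀(5.64/0.0000578) = 30.45 · (4.9894) = 151.93 mV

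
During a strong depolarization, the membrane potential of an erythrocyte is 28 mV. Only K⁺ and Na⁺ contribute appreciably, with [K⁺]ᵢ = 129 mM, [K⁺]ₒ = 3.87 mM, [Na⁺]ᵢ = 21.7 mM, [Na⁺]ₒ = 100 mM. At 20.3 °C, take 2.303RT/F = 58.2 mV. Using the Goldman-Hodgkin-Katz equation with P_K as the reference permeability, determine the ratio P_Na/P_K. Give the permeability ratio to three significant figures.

11.3

Let α = P_Na/P_K. GHK: Vm = 58.2·log₁₀[(Kₒ + α·Naₒ)/(Kᵢ + α·Naᵢ)].
10^(Vm/58.2) = 10^(28.0/58.2) = 3.0276
So 3.0276·(Kᵢ + α·Naᵢ) = Kₒ + α·Naₒ → α = (3.0276·129.0 − 3.87) / (100.0 − 3.0276·21.7)
α = (390.6 − 3.87) / (100.0 − 65.7) = 386.7/34.3 = 11.27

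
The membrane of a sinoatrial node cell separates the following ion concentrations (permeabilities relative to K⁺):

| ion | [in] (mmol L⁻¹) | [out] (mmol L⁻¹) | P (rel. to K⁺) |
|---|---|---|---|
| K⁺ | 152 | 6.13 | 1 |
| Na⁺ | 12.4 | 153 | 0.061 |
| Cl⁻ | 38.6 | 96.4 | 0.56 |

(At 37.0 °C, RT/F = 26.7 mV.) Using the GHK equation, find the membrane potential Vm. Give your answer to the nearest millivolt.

Vm = 26.7 · ln[(Σ P·[cation]ₒ + Σ P·[anion]ᵢ) / (Σ P·[cation]ᵢ + Σ P·[anion]ₒ)]
Numerator = 1×6.13 + 0.061×153 + 0.56×38.6 = 37.08
Denominator = 1×152 + 0.061×12.4 + 0.56×96.4 = 206.7
Vm = 26.7 · ln(0.17935) = 26.7 × (-1.7184) = -45.88 mV

-46 mV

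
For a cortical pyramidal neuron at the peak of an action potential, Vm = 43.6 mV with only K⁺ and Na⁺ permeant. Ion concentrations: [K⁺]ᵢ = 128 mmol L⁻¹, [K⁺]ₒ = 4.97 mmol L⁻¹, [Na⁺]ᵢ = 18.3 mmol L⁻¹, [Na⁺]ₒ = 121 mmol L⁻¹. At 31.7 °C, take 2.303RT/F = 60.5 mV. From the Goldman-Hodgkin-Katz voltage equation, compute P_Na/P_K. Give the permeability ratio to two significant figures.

Let α = P_Na/P_K. GHK: Vm = 60.5·log₁₀[(Kₒ + α·Naₒ)/(Kᵢ + α·Naᵢ)].
10^(Vm/60.5) = 10^(43.6/60.5) = 5.2561
So 5.2561·(Kᵢ + α·Naᵢ) = Kₒ + α·Naₒ → α = (5.2561·128.0 − 4.97) / (121.0 − 5.2561·18.3)
α = (672.8 − 4.97) / (121.0 − 96.19) = 667.8/24.81 = 26.91

27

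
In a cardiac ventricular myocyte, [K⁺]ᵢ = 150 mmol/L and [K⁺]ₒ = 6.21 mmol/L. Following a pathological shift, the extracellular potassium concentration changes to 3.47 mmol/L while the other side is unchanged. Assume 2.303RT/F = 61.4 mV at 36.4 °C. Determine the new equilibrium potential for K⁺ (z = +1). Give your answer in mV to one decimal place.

-100.4 mV

After the shift: [K⁺]_out = 3.47, [K⁺]_in = 150 mmol/L.
E_new = (61.4/1)·log₁₀(3.47/150) = 61.40 · (-1.6358) = -100.44 mV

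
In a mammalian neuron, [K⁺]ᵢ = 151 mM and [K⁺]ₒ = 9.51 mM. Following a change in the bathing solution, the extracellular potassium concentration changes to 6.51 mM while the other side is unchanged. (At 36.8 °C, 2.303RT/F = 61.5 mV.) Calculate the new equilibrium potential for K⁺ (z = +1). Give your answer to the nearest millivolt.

-84 mV

After the shift: [K⁺]_out = 6.51, [K⁺]_in = 151 mM.
E_new = (61.5/1)·log₁₀(6.51/151) = 61.50 · (-1.3654) = -83.97 mV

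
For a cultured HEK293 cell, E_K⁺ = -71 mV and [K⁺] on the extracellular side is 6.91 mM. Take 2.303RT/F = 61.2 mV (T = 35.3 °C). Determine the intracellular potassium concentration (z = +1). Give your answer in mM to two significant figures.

Nernst: E = (61.2/1) · log₁₀([out]/[in]), so log₁₀([out]/[in]) = -71.0 × 1 / 61.2 = -1.1601.
[out]/[in] = 10^(-1.1601) = 0.06916.
[in] = 6.91 / 0.06916 = 99.91 mM.

100 mM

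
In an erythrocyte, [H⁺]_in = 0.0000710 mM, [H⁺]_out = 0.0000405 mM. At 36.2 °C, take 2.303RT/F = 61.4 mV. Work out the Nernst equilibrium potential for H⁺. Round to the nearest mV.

E = (61.4/z) · log₁₀([H⁺]_out/[H⁺]_in) with z = +1.
= (61.4/1) · log₁₀(0.0000405/0.0000710) = 61.40 · log₁₀(0.5704)
= 61.40 · (-0.2438) = -14.97 mV

-15 mV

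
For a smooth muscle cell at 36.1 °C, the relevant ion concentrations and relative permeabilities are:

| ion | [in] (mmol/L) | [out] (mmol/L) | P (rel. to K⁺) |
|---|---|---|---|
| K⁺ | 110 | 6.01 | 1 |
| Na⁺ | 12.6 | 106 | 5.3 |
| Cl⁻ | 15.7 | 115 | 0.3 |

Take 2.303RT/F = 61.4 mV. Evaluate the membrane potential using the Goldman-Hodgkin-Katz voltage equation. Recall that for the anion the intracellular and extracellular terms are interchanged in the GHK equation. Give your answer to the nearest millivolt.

27 mV

Vm = 61.4 · log₁₀[(Σ P·[cation]ₒ + Σ P·[anion]ᵢ) / (Σ P·[cation]ᵢ + Σ P·[anion]ₒ)]
Numerator = 1×6.01 + 5.3×106 + 0.3×15.7 = 572.5
Denominator = 1×110 + 5.3×12.6 + 0.3×115 = 211.3
Vm = 61.4 · log₁₀(2.7098) = 61.4 × (0.4329) = 26.58 mV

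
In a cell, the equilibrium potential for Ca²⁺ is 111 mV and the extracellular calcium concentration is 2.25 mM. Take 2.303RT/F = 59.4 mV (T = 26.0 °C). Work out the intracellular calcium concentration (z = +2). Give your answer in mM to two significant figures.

0.00041 mM

Nernst: E = (59.4/2) · log₁₀([out]/[in]), so log₁₀([out]/[in]) = 111.0 × 2 / 59.4 = 3.7374.
[out]/[in] = 10^(3.7374) = 5462.
[in] = 2.25 / 5462 = 0.0004119 mM.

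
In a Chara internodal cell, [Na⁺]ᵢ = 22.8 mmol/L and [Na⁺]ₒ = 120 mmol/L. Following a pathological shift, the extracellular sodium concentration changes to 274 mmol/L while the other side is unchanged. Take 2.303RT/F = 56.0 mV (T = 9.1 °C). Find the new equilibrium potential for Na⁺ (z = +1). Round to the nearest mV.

60 mV

After the shift: [Na⁺]_out = 274, [Na⁺]_in = 22.8 mmol/L.
E_new = (56.0/1)·log₁₀(274/22.8) = 56.00 · (1.0798) = 60.47 mV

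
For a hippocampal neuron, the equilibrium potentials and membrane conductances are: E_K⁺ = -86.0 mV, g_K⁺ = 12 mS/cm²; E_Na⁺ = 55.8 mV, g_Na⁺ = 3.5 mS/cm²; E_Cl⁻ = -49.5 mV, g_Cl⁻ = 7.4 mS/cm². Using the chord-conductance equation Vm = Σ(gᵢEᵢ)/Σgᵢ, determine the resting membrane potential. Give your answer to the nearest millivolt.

Σ gᵢEᵢ = 12·(-86.0) + 3.5·(55.8) + 7.4·(-49.5) = -1203.00
Σ gᵢ = 12 + 3.5 + 7.4 = 22.9
Vm = -1203.00 / 22.9 = -52.53 mV

-53 mV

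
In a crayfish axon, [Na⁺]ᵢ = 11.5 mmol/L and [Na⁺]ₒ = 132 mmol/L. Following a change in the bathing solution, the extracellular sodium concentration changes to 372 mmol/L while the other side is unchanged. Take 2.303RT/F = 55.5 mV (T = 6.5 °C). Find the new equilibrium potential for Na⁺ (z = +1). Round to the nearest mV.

84 mV

After the shift: [Na⁺]_out = 372, [Na⁺]_in = 11.5 mmol/L.
E_new = (55.5/1)·log₁₀(372/11.5) = 55.50 · (1.5098) = 83.80 mV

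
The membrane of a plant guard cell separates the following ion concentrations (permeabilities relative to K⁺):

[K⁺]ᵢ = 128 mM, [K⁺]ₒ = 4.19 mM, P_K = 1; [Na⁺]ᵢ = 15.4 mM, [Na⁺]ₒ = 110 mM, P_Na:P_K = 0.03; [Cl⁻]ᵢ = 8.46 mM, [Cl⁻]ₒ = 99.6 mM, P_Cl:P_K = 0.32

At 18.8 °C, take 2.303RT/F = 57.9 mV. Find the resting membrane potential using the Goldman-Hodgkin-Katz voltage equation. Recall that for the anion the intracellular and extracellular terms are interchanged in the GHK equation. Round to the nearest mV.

-69 mV

Vm = 57.9 · log₁₀[(Σ P·[cation]ₒ + Σ P·[anion]ᵢ) / (Σ P·[cation]ᵢ + Σ P·[anion]ₒ)]
Numerator = 1×4.19 + 0.03×110 + 0.32×8.46 = 10.2
Denominator = 1×128 + 0.03×15.4 + 0.32×99.6 = 160.3
Vm = 57.9 · log₁₀(0.0636) = 57.9 × (-1.1965) = -69.28 mV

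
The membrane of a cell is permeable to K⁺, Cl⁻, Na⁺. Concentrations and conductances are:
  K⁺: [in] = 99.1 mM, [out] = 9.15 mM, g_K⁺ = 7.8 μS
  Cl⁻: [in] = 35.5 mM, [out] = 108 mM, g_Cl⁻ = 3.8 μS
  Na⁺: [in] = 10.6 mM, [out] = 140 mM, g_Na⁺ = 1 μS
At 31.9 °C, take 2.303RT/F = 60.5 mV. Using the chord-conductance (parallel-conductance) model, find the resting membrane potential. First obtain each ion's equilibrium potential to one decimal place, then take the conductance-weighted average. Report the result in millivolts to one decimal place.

-42.2 mV

E_K⁺ = (60.5/1)·log₁₀(9.15/99.1) = -62.6 mV
E_Cl⁻ = (60.5/-1)·log₁₀(108/35.5) = -29.2 mV
E_Na⁺ = (60.5/1)·log₁₀(140/10.6) = 67.8 mV
Vm = (Σ gᵢEᵢ)/(Σ gᵢ) = (7.8·-62.6 + 3.8·-29.2 + 1·67.8) / (7.8 + 3.8 + 1)
= -531.44 / 12.6 = -42.18 mV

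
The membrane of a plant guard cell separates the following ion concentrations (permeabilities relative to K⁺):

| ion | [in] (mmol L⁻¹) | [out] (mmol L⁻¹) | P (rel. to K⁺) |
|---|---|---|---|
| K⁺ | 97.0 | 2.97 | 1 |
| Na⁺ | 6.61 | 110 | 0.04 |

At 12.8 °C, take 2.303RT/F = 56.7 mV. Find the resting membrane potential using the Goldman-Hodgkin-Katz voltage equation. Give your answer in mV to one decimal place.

-63.5 mV

Vm = 56.7 · log₁₀[(Σ P·[cation]ₒ + Σ P·[anion]ᵢ) / (Σ P·[cation]ᵢ + Σ P·[anion]ₒ)]
Numerator = 1×2.97 + 0.04×110 = 7.37
Denominator = 1×97.0 + 0.04×6.61 = 97.26
Vm = 56.7 · log₁₀(0.075773) = 56.7 × (-1.1205) = -63.53 mV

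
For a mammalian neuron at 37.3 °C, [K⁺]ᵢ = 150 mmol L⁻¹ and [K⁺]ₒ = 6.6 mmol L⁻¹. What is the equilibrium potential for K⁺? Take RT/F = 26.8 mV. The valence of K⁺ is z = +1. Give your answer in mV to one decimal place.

-83.7 mV

E = (26.8/z) · ln([K⁺]_out/[K⁺]_in) with z = +1.
= (26.8/1) · ln(6.6/150) = 26.80 · ln(0.044)
= 26.80 · (-3.1236) = -83.71 mV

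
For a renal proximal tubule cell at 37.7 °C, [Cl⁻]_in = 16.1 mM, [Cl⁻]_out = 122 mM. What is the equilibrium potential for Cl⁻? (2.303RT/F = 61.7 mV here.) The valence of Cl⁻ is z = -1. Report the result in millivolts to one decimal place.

-54.3 mV

E = (61.7/z) · log₁₀([Cl⁻]_out/[Cl⁻]_in) with z = -1.
For an anion, dividing by z = -1 reverses the sign.
= (61.7/-1) · log₁₀(122/16.1) = -61.70 · log₁₀(7.578)
= -61.70 · (0.8795) = -54.27 mV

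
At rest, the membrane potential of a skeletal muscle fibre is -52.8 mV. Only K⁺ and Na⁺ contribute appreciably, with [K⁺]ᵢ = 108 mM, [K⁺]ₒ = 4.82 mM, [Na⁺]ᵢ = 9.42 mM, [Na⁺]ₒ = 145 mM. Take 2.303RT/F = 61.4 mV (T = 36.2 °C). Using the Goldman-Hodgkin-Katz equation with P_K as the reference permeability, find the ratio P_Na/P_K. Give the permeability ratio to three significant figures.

0.0702

Let α = P_Na/P_K. GHK: Vm = 61.4·log₁₀[(Kₒ + α·Naₒ)/(Kᵢ + α·Naᵢ)].
10^(Vm/61.4) = 10^(-52.8/61.4) = 0.13806
So 0.13806·(Kᵢ + α·Naᵢ) = Kₒ + α·Naₒ → α = (0.13806·108.0 − 4.82) / (145.0 − 0.13806·9.42)
α = (14.91 − 4.82) / (145.0 − 1.301) = 10.09/143.7 = 0.07022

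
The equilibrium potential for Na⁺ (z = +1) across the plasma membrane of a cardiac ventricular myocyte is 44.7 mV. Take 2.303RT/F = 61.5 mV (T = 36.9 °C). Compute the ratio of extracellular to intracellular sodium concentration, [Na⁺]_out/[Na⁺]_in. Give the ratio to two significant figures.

5.3

log₁₀([out]/[in]) = E·z/(61.5) = 44.7 × 1 / 61.5 = 0.7268
[out]/[in] = 10^(0.7268) = 5.331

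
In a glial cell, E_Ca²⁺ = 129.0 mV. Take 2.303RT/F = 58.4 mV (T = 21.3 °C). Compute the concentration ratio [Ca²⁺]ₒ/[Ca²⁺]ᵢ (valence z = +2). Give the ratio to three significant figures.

log₁₀([out]/[in]) = E·z/(58.4) = 129.0 × 2 / 58.4 = 4.4178
[out]/[in] = 10^(4.4178) = 2.617e+04

26200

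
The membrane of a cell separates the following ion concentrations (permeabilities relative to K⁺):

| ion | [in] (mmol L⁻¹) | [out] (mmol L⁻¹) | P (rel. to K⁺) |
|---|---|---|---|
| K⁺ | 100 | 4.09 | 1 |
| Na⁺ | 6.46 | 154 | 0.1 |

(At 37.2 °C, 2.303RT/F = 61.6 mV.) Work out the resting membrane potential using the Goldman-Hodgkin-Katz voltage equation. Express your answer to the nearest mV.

Vm = 61.6 · log₁₀[(Σ P·[cation]ₒ + Σ P·[anion]ᵢ) / (Σ P·[cation]ᵢ + Σ P·[anion]ₒ)]
Numerator = 1×4.09 + 0.1×154 = 19.49
Denominator = 1×100 + 0.1×6.46 = 100.6
Vm = 61.6 · log₁₀(0.19365) = 61.6 × (-0.7130) = -43.92 mV

-44 mV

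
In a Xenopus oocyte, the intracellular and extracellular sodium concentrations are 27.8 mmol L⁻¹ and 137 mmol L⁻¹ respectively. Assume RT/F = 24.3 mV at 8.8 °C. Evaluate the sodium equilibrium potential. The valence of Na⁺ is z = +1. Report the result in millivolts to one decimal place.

38.8 mV

E = (24.3/z) · ln([Na⁺]_out/[Na⁺]_in) with z = +1.
= (24.3/1) · ln(137/27.8) = 24.30 · ln(4.928)
= 24.30 · (1.5949) = 38.76 mV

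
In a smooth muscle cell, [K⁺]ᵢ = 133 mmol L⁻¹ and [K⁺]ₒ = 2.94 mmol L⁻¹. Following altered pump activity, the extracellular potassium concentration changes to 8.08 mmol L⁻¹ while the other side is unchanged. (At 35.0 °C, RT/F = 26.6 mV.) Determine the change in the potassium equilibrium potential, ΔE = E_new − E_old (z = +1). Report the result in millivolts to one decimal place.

E_old = (26.6/1)·ln(2.94/133) = -101.40 mV
E_new = (26.6/1)·ln(8.08/133) = -74.51 mV
ΔE = -74.51 − (-101.40) = 26.89 mV

26.9 mV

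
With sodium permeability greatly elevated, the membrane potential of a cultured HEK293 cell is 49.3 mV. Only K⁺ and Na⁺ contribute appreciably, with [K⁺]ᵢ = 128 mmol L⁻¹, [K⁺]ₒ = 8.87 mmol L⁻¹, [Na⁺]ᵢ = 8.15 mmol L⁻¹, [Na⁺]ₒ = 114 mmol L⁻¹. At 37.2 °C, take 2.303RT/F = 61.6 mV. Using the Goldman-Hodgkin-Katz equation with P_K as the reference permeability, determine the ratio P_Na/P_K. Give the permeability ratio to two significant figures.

Let α = P_Na/P_K. GHK: Vm = 61.6·log₁₀[(Kₒ + α·Naₒ)/(Kᵢ + α·Naᵢ)].
10^(Vm/61.6) = 10^(49.3/61.6) = 6.3143
So 6.3143·(Kᵢ + α·Naᵢ) = Kₒ + α·Naₒ → α = (6.3143·128.0 − 8.87) / (114.0 − 6.3143·8.15)
α = (808.2 − 8.87) / (114.0 − 51.46) = 799.4/62.54 = 12.78

13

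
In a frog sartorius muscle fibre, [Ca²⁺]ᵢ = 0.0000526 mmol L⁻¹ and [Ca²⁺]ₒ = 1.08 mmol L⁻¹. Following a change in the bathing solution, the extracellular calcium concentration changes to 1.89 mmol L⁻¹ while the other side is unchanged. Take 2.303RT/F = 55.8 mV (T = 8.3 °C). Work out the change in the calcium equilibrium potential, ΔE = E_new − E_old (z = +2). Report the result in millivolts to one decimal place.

6.8 mV

E_old = (55.8/2)·log₁₀(1.08/0.0000526) = 120.32 mV
E_new = (55.8/2)·log₁₀(1.89/0.0000526) = 127.10 mV
ΔE = 127.10 − (120.32) = 6.78 mV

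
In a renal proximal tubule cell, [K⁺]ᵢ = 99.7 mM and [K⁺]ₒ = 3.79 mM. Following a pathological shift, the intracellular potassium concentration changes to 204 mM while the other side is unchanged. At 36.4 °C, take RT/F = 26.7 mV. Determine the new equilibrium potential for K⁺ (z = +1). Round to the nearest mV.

After the shift: [K⁺]_out = 3.79, [K⁺]_in = 204 mM.
E_new = (26.7/1)·ln(3.79/204) = 26.70 · (-3.9858) = -106.42 mV

-106 mV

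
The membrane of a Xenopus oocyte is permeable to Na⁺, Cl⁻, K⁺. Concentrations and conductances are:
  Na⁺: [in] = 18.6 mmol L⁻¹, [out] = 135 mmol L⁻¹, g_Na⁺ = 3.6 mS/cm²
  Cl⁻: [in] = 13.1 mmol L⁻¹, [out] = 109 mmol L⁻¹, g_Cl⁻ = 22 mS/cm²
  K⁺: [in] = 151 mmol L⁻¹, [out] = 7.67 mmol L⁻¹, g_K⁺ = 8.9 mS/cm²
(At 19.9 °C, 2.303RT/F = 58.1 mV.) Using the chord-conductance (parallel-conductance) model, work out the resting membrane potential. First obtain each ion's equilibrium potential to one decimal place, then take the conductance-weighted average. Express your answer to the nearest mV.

-48 mV

E_Na⁺ = (58.1/1)·log₁₀(135/18.6) = 50.0 mV
E_Cl⁻ = (58.1/-1)·log₁₀(109/13.1) = -53.5 mV
E_K⁺ = (58.1/1)·log₁₀(7.67/151) = -75.2 mV
Vm = (Σ gᵢEᵢ)/(Σ gᵢ) = (3.6·50.0 + 22·-53.5 + 8.9·-75.2) / (3.6 + 22 + 8.9)
= -1666.28 / 34.5 = -48.30 mV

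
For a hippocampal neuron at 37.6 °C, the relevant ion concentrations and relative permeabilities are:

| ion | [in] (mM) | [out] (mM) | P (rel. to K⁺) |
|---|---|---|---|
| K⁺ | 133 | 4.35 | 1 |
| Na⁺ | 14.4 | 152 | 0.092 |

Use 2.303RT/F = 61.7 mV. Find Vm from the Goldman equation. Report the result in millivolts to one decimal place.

Vm = 61.7 · log₁₀[(Σ P·[cation]ₒ + Σ P·[anion]ᵢ) / (Σ P·[cation]ᵢ + Σ P·[anion]ₒ)]
Numerator = 1×4.35 + 0.092×152 = 18.33
Denominator = 1×133 + 0.092×14.4 = 134.3
Vm = 61.7 · log₁₀(0.13649) = 61.7 × (-0.8649) = -53.36 mV

-53.4 mV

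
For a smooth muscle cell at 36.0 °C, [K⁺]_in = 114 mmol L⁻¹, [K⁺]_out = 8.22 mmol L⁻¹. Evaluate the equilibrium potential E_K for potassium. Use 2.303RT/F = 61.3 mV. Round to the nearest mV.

-70 mV

E = (61.3/z) · log₁₀([K⁺]_out/[K⁺]_in) with z = +1.
= (61.3/1) · log₁₀(8.22/114) = 61.30 · log₁₀(0.07211)
= 61.30 · (-1.1420) = -70.01 mV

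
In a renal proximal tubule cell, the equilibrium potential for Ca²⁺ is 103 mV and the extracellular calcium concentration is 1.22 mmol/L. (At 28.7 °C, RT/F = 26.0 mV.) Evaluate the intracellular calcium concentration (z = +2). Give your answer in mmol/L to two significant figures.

0.00044 mmol/L

Nernst: E = (26.0/2) · ln([out]/[in]), so ln([out]/[in]) = 103.0 × 2 / 26.0 = 7.9231.
[out]/[in] = e^(7.9231) = 2760.
[in] = 1.22 / 2760 = 0.000442 mmol/L.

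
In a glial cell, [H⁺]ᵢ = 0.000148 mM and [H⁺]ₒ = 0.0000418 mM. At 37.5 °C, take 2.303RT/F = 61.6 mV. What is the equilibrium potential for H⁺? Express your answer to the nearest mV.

-34 mV

E = (61.6/z) · log₁₀([H⁺]_out/[H⁺]_in) with z = +1.
= (61.6/1) · log₁₀(0.0000418/0.000148) = 61.60 · log₁₀(0.2824)
= 61.60 · (-0.5491) = -33.82 mV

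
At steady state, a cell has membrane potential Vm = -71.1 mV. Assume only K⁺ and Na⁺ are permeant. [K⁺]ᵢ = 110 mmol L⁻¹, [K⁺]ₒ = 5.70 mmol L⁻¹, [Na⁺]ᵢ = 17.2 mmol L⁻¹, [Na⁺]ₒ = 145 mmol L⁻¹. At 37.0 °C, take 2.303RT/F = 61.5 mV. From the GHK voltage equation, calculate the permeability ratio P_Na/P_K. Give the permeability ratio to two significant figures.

0.014

Let α = P_Na/P_K. GHK: Vm = 61.5·log₁₀[(Kₒ + α·Naₒ)/(Kᵢ + α·Naᵢ)].
10^(Vm/61.5) = 10^(-71.1/61.5) = 0.069808
So 0.069808·(Kᵢ + α·Naᵢ) = Kₒ + α·Naₒ → α = (0.069808·110.0 − 5.7) / (145.0 − 0.069808·17.2)
α = (7.679 − 5.7) / (145.0 − 1.201) = 1.979/143.8 = 0.01376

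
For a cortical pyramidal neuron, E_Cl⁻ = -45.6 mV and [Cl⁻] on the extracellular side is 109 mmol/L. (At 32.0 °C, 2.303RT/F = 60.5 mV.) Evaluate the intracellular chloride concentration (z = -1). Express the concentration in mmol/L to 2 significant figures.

Nernst: E = (60.5/-1) · log₁₀([out]/[in]), so log₁₀([out]/[in]) = -45.6 × -1 / 60.5 = 0.7537.
[out]/[in] = 10^(0.7537) = 5.672.
[in] = 109 / 5.672 = 19.22 mmol/L.

19 mmol/L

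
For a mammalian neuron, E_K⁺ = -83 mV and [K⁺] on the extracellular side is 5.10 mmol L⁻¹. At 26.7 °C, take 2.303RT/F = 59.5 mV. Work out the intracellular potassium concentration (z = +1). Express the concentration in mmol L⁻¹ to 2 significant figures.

130 mmol L⁻¹

Nernst: E = (59.5/1) · log₁₀([out]/[in]), so log₁₀([out]/[in]) = -83.0 × 1 / 59.5 = -1.3950.
[out]/[in] = 10^(-1.3950) = 0.04028.
[in] = 5.10 / 0.04028 = 126.6 mmol L⁻¹.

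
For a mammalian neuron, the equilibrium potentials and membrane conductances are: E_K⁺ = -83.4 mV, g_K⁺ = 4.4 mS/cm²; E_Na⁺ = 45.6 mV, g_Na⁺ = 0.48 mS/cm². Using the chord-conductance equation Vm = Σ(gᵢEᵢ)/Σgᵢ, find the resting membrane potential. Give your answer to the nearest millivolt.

-71 mV

Σ gᵢEᵢ = 4.4·(-83.4) + 0.48·(45.6) = -345.07
Σ gᵢ = 4.4 + 0.48 = 4.88
Vm = -345.07 / 4.88 = -70.71 mV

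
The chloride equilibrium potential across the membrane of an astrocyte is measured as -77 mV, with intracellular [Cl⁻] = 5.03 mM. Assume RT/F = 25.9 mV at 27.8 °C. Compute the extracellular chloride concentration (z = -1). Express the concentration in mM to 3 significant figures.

98.3 mM

Nernst: E = (25.9/-1) · ln([out]/[in]), so ln([out]/[in]) = -77.0 × -1 / 25.9 = 2.9730.
[out]/[in] = e^(2.9730) = 19.55.
[out] = 19.55 × 5.03 = 98.34 mM.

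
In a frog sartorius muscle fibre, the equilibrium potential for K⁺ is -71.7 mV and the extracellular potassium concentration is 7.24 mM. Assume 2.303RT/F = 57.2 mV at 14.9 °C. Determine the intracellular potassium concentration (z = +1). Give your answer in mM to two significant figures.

Nernst: E = (57.2/1) · log₁₀([out]/[in]), so log₁₀([out]/[in]) = -71.7 × 1 / 57.2 = -1.2535.
[out]/[in] = 10^(-1.2535) = 0.05578.
[in] = 7.24 / 0.05578 = 129.8 mM.

130 mM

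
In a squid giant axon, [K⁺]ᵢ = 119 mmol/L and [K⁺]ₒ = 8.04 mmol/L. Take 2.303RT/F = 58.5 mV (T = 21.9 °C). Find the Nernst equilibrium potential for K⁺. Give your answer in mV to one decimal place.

E = (58.5/z) · log₁₀([K⁺]_out/[K⁺]_in) with z = +1.
= (58.5/1) · log₁₀(8.04/119) = 58.50 · log₁₀(0.06756)
= 58.50 · (-1.1703) = -68.46 mV

-68.5 mV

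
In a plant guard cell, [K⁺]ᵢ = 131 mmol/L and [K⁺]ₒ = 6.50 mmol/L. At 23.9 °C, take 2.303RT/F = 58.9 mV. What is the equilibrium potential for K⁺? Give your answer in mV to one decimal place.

E = (58.9/z) · log₁₀([K⁺]_out/[K⁺]_in) with z = +1.
= (58.9/1) · log₁₀(6.50/131) = 58.90 · log₁₀(0.04962)
= 58.90 · (-1.3044) = -76.83 mV

-76.8 mV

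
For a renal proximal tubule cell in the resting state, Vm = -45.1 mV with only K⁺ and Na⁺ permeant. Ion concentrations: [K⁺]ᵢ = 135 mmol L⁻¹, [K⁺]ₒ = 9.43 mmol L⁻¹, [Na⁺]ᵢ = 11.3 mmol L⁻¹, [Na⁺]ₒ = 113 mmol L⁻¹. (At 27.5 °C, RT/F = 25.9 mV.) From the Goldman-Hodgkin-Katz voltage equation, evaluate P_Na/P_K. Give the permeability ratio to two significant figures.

Let α = P_Na/P_K. GHK: Vm = 25.9·ln[(Kₒ + α·Naₒ)/(Kᵢ + α·Naᵢ)].
e^(Vm/25.9) = e^(-45.1/25.9) = 0.17529
So 0.17529·(Kᵢ + α·Naᵢ) = Kₒ + α·Naₒ → α = (0.17529·135.0 − 9.43) / (113.0 − 0.17529·11.3)
α = (23.66 − 9.43) / (113.0 − 1.981) = 14.23/111 = 0.1282

0.13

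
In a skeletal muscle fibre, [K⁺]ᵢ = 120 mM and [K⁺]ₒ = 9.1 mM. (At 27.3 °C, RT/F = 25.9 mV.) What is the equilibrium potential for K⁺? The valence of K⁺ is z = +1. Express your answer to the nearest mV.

E = (25.9/z) · ln([K⁺]_out/[K⁺]_in) with z = +1.
= (25.9/1) · ln(9.1/120) = 25.90 · ln(0.07583)
= 25.90 · (-2.5792) = -66.80 mV

-67 mV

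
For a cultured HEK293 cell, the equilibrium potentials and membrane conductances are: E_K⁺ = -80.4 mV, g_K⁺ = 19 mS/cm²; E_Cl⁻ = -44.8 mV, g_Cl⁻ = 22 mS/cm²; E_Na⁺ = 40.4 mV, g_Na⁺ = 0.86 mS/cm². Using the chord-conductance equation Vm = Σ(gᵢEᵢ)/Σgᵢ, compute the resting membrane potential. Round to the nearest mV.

-59 mV

Σ gᵢEᵢ = 19·(-80.4) + 22·(-44.8) + 0.86·(40.4) = -2478.46
Σ gᵢ = 19 + 22 + 0.86 = 41.86
Vm = -2478.46 / 41.86 = -59.21 mV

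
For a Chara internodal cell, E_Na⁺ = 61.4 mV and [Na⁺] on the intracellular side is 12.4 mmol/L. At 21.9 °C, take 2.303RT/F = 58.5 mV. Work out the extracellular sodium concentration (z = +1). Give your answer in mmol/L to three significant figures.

139 mmol/L

Nernst: E = (58.5/1) · log₁₀([out]/[in]), so log₁₀([out]/[in]) = 61.4 × 1 / 58.5 = 1.0496.
[out]/[in] = 10^(1.0496) = 11.21.
[out] = 11.21 × 12.4 = 139 mmol/L.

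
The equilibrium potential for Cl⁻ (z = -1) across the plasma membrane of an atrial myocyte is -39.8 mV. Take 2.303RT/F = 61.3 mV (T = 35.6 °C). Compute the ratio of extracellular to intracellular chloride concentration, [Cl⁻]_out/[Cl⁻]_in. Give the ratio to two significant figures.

4.5

log₁₀([out]/[in]) = E·z/(61.3) = -39.8 × -1 / 61.3 = 0.6493
[out]/[in] = 10^(0.6493) = 4.459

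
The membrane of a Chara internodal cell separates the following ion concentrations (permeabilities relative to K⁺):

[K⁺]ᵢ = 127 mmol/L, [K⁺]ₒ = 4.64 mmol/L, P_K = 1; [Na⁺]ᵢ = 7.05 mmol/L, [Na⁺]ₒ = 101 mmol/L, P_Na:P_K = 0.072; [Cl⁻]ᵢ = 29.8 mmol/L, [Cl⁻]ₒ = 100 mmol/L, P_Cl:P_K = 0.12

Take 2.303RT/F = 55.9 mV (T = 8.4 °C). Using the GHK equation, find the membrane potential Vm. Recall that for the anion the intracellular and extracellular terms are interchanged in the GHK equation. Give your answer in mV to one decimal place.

-53.4 mV

Vm = 55.9 · log₁₀[(Σ P·[cation]ₒ + Σ P·[anion]ᵢ) / (Σ P·[cation]ᵢ + Σ P·[anion]ₒ)]
Numerator = 1×4.64 + 0.072×101 + 0.12×29.8 = 15.49
Denominator = 1×127 + 0.072×7.05 + 0.12×100 = 139.5
Vm = 55.9 · log₁₀(0.11102) = 55.9 × (-0.9546) = -53.36 mV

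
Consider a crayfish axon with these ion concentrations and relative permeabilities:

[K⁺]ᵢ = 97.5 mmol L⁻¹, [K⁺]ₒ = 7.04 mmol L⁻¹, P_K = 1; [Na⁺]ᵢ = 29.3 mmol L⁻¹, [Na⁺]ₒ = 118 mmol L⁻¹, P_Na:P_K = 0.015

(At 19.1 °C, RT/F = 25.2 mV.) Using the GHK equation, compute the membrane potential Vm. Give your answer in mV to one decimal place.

-60.7 mV

Vm = 25.2 · ln[(Σ P·[cation]ₒ + Σ P·[anion]ᵢ) / (Σ P·[cation]ᵢ + Σ P·[anion]ₒ)]
Numerator = 1×7.04 + 0.015×118 = 8.81
Denominator = 1×97.5 + 0.015×29.3 = 97.94
Vm = 25.2 · ln(0.089953) = 25.2 × (-2.4085) = -60.69 mV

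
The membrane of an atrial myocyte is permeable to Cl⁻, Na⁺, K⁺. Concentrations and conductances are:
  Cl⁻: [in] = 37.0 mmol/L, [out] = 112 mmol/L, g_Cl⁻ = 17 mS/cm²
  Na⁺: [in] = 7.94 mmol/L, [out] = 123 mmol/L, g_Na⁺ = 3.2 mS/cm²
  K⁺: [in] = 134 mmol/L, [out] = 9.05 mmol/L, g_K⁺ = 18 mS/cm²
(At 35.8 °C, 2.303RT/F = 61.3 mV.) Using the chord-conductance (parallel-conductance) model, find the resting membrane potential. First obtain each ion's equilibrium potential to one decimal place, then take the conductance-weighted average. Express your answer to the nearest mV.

-41 mV

E_Cl⁻ = (61.3/-1)·log₁₀(112/37.0) = -29.5 mV
E_Na⁺ = (61.3/1)·log₁₀(123/7.94) = 73.0 mV
E_K⁺ = (61.3/1)·log₁₀(9.05/134) = -71.7 mV
Vm = (Σ gᵢEᵢ)/(Σ gᵢ) = (17·-29.5 + 3.2·73.0 + 18·-71.7) / (17 + 3.2 + 18)
= -1558.50 / 38.2 = -40.80 mV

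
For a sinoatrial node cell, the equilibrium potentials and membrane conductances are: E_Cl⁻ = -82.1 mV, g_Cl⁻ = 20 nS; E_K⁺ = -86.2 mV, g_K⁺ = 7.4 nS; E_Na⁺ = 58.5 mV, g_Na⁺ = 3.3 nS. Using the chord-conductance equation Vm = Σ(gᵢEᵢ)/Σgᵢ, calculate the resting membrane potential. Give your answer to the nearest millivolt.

-68 mV

Σ gᵢEᵢ = 20·(-82.1) + 7.4·(-86.2) + 3.3·(58.5) = -2086.83
Σ gᵢ = 20 + 7.4 + 3.3 = 30.7
Vm = -2086.83 / 30.7 = -67.97 mV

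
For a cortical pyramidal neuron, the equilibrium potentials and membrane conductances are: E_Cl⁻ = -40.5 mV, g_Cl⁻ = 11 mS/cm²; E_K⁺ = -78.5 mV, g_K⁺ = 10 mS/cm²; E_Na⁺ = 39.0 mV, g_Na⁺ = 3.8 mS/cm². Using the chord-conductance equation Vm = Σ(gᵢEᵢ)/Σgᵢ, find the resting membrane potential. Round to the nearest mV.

Σ gᵢEᵢ = 11·(-40.5) + 10·(-78.5) + 3.8·(39.0) = -1082.30
Σ gᵢ = 11 + 10 + 3.8 = 24.8
Vm = -1082.30 / 24.8 = -43.64 mV

-44 mV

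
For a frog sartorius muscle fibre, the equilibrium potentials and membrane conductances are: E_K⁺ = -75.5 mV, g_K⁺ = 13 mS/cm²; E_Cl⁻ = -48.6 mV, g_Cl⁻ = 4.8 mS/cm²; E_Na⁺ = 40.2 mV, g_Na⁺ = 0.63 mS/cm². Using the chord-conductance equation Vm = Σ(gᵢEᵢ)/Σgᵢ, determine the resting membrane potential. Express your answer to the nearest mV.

-65 mV

Σ gᵢEᵢ = 13·(-75.5) + 4.8·(-48.6) + 0.63·(40.2) = -1189.45
Σ gᵢ = 13 + 4.8 + 0.63 = 18.43
Vm = -1189.45 / 18.43 = -64.54 mV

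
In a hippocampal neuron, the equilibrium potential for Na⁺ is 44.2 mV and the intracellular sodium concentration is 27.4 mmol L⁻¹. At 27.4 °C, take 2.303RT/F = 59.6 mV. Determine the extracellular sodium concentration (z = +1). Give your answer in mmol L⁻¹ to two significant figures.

150 mmol L⁻¹

Nernst: E = (59.6/1) · log₁₀([out]/[in]), so log₁₀([out]/[in]) = 44.2 × 1 / 59.6 = 0.7416.
[out]/[in] = 10^(0.7416) = 5.516.
[out] = 5.516 × 27.4 = 151.1 mmol L⁻¹.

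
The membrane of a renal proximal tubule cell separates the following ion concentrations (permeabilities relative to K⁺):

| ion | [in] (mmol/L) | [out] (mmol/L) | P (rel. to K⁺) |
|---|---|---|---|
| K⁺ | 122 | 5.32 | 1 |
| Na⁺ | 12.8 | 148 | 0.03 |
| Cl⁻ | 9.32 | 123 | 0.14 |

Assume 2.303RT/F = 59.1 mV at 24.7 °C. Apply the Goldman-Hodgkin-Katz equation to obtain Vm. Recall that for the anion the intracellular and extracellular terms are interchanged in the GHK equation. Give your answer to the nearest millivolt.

Vm = 59.1 · log₁₀[(Σ P·[cation]ₒ + Σ P·[anion]ᵢ) / (Σ P·[cation]ᵢ + Σ P·[anion]ₒ)]
Numerator = 1×5.32 + 0.03×148 + 0.14×9.32 = 11.06
Denominator = 1×122 + 0.03×12.8 + 0.14×123 = 139.6
Vm = 59.1 · log₁₀(0.079258) = 59.1 × (-1.1010) = -65.07 mV

-65 mV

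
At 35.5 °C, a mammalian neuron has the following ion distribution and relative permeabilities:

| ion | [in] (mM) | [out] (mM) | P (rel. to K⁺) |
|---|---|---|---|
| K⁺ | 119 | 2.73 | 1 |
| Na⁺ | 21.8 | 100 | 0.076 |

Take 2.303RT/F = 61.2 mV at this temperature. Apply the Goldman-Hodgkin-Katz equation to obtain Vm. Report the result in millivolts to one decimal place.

Vm = 61.2 · log₁₀[(Σ P·[cation]ₒ + Σ P·[anion]ᵢ) / (Σ P·[cation]ᵢ + Σ P·[anion]ₒ)]
Numerator = 1×2.73 + 0.076×100 = 10.33
Denominator = 1×119 + 0.076×21.8 = 120.7
Vm = 61.2 · log₁₀(0.085615) = 61.2 × (-1.0675) = -65.33 mV

-65.3 mV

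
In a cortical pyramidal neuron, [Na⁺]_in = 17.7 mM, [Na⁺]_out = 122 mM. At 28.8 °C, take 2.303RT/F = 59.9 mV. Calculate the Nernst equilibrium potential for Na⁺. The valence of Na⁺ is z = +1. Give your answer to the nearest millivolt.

E = (59.9/z) · log₁₀([Na⁺]_out/[Na⁺]_in) with z = +1.
= (59.9/1) · log₁₀(122/17.7) = 59.90 · log₁₀(6.893)
= 59.90 · (0.8384) = 50.22 mV

50 mV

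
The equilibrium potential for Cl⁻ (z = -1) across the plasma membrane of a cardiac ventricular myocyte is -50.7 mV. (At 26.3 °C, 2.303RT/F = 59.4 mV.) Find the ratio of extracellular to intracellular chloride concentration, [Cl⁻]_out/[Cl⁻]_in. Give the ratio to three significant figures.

log₁₀([out]/[in]) = E·z/(59.4) = -50.7 × -1 / 59.4 = 0.8535
[out]/[in] = 10^(0.8535) = 7.137

7.14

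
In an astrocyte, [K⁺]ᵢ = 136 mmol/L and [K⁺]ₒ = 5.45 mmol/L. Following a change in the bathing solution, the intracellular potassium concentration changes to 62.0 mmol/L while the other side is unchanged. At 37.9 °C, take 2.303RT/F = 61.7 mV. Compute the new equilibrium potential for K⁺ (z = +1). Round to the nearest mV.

After the shift: [K⁺]_out = 5.45, [K⁺]_in = 62.0 mmol/L.
E_new = (61.7/1)·log₁₀(5.45/62.0) = 61.70 · (-1.0560) = -65.15 mV

-65 mV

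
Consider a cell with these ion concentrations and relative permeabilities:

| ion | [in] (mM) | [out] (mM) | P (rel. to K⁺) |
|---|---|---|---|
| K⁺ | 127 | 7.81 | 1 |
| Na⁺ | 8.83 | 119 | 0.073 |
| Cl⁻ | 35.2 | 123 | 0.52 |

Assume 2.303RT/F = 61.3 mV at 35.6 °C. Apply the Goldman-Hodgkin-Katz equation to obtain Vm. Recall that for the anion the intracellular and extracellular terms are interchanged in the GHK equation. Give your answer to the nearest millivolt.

Vm = 61.3 · log₁₀[(Σ P·[cation]ₒ + Σ P·[anion]ᵢ) / (Σ P·[cation]ᵢ + Σ P·[anion]ₒ)]
Numerator = 1×7.81 + 0.073×119 + 0.52×35.2 = 34.8
Denominator = 1×127 + 0.073×8.83 + 0.52×123 = 191.6
Vm = 61.3 · log₁₀(0.18163) = 61.3 × (-0.7408) = -45.41 mV

-45 mV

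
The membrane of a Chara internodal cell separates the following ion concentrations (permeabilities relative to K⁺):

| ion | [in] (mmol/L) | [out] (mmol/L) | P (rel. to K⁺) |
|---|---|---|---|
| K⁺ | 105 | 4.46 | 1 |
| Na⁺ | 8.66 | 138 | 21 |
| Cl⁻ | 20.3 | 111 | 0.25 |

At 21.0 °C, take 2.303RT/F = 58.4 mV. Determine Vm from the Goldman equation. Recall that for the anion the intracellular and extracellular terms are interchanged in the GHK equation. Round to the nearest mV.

Vm = 58.4 · log₁₀[(Σ P·[cation]ₒ + Σ P·[anion]ᵢ) / (Σ P·[cation]ᵢ + Σ P·[anion]ₒ)]
Numerator = 1×4.46 + 21×138 + 0.25×20.3 = 2908
Denominator = 1×105 + 21×8.66 + 0.25×111 = 314.6
Vm = 58.4 · log₁₀(9.2417) = 58.4 × (0.9658) = 56.40 mV

56 mV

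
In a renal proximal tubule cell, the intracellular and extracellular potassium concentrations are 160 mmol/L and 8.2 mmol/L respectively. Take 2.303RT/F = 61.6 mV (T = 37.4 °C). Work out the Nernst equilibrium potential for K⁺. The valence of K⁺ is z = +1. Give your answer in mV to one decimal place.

E = (61.6/z) · log₁₀([K⁺]_out/[K⁺]_in) with z = +1.
= (61.6/1) · log₁₀(8.2/160) = 61.60 · log₁₀(0.05125)
= 61.60 · (-1.2903) = -79.48 mV

-79.5 mV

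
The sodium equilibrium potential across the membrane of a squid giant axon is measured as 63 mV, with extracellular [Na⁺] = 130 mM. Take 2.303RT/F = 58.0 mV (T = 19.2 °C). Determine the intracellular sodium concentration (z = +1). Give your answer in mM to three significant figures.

Nernst: E = (58.0/1) · log₁₀([out]/[in]), so log₁₀([out]/[in]) = 63.0 × 1 / 58.0 = 1.0862.
[out]/[in] = 10^(1.0862) = 12.2.
[in] = 130 / 12.2 = 10.66 mM.

10.7 mM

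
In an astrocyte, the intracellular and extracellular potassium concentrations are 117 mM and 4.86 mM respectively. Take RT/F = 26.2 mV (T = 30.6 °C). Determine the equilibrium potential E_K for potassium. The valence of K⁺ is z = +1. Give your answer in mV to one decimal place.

E = (26.2/z) · ln([K⁺]_out/[K⁺]_in) with z = +1.
= (26.2/1) · ln(4.86/117) = 26.20 · ln(0.04154)
= 26.20 · (-3.1811) = -83.35 mV

-83.3 mV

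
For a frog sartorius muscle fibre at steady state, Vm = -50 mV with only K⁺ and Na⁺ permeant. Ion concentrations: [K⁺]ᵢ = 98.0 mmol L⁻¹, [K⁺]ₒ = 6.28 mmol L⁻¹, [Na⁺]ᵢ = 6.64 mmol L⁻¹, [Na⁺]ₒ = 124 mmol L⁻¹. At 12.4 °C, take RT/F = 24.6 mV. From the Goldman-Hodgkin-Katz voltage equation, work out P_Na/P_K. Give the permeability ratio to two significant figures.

Let α = P_Na/P_K. GHK: Vm = 24.6·ln[(Kₒ + α·Naₒ)/(Kᵢ + α·Naᵢ)].
e^(Vm/24.6) = e^(-50.0/24.6) = 0.131
So 0.131·(Kᵢ + α·Naᵢ) = Kₒ + α·Naₒ → α = (0.131·98.0 − 6.28) / (124.0 − 0.131·6.64)
α = (12.84 − 6.28) / (124.0 − 0.8699) = 6.558/123.1 = 0.05326

0.053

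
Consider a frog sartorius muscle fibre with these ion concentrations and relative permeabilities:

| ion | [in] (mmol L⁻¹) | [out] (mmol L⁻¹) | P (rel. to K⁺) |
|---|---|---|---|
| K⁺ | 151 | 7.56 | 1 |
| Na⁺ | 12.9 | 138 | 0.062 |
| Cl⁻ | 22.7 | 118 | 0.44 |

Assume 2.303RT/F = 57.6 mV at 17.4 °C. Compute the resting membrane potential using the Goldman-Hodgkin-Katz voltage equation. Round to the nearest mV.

-51 mV

Vm = 57.6 · log₁₀[(Σ P·[cation]ₒ + Σ P·[anion]ᵢ) / (Σ P·[cation]ᵢ + Σ P·[anion]ₒ)]
Numerator = 1×7.56 + 0.062×138 + 0.44×22.7 = 26.1
Denominator = 1×151 + 0.062×12.9 + 0.44×118 = 203.7
Vm = 57.6 · log₁₀(0.12814) = 57.6 × (-0.8923) = -51.40 mV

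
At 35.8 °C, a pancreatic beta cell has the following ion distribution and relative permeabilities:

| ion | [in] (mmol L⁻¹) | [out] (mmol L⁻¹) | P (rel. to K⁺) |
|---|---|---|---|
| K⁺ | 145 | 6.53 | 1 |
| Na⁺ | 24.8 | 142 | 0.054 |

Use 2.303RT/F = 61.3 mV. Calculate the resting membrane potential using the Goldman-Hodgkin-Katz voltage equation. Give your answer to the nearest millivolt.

Vm = 61.3 · log₁₀[(Σ P·[cation]ₒ + Σ P·[anion]ᵢ) / (Σ P·[cation]ᵢ + Σ P·[anion]ₒ)]
Numerator = 1×6.53 + 0.054×142 = 14.2
Denominator = 1×145 + 0.054×24.8 = 146.3
Vm = 61.3 · log₁₀(0.097021) = 61.3 × (-1.0131) = -62.11 mV

-62 mV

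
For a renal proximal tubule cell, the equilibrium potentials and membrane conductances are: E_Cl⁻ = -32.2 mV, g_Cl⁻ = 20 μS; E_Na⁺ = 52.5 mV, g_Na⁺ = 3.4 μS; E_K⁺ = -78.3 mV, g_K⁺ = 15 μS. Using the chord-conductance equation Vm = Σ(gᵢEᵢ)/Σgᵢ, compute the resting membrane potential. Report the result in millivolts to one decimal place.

Σ gᵢEᵢ = 20·(-32.2) + 3.4·(52.5) + 15·(-78.3) = -1640.00
Σ gᵢ = 20 + 3.4 + 15 = 38.4
Vm = -1640.00 / 38.4 = -42.71 mV

-42.7 mV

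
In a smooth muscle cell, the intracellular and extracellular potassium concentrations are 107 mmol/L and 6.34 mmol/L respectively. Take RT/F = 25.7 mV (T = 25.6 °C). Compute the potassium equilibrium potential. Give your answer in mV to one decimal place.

E = (25.7/z) · ln([K⁺]_out/[K⁺]_in) with z = +1.
= (25.7/1) · ln(6.34/107) = 25.70 · ln(0.05925)
= 25.70 · (-2.8260) = -72.63 mV

-72.6 mV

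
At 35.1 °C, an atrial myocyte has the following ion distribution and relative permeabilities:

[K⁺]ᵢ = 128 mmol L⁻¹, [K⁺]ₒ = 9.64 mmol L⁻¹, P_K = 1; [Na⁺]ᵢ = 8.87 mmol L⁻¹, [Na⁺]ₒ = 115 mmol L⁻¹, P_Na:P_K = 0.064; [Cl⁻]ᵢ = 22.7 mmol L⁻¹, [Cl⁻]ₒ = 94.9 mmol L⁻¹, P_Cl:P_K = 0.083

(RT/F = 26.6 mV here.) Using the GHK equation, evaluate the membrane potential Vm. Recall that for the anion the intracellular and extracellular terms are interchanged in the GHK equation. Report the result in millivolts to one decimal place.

Vm = 26.6 · ln[(Σ P·[cation]ₒ + Σ P·[anion]ᵢ) / (Σ P·[cation]ᵢ + Σ P·[anion]ₒ)]
Numerator = 1×9.64 + 0.064×115 + 0.083×22.7 = 18.88
Denominator = 1×128 + 0.064×8.87 + 0.083×94.9 = 136.4
Vm = 26.6 · ln(0.1384) = 26.6 × (-1.9776) = -52.60 mV

-52.6 mV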